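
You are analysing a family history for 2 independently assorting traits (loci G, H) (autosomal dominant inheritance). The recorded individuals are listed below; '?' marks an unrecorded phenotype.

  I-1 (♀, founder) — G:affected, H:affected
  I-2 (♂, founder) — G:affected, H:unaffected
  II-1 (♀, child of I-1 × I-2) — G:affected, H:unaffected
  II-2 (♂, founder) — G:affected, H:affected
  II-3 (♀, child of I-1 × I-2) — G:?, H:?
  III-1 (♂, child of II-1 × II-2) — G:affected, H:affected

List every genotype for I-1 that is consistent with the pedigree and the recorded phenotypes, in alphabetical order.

G/I-1 aff ·: Gg|GG
G/I-2 aff ·: Gg|GG
G/II-1 aff I-1×I-2: Gg|GG
G/II-2 aff ·: Gg|GG
G/II-3 ? I-1×I-2: gg|Gg|GG
G/III-1 aff II-1×II-2: Gg|GG
⇒ G over [I-1,I-2,II-1,II-2,II-3,III-1]: 52 consistent
H/I-1 aff ·: Hh
H/I-2 un ·: hh
H/II-1 un I-1×I-2: hh
H/II-2 aff ·: Hh|HH
H/II-3 ? I-1×I-2: hh|Hh
H/III-1 aff II-1×II-2: Hh
⇒ H over [I-1,I-2,II-1,II-2,II-3,III-1]: 4 consistent

I-1 ∈ {GG Hh, Gg Hh}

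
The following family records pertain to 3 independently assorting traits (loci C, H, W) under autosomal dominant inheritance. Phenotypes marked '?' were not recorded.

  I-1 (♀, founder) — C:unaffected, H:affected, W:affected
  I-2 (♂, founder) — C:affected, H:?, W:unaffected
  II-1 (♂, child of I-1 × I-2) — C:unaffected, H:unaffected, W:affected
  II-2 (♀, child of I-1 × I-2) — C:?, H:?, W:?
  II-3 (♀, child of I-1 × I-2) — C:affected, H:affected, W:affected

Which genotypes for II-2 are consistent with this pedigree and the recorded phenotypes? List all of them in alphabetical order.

C/I-1 un ·: cc
C/I-2 aff ·: Cc
C/II-1 un I-1×I-2: cc
C/II-2 ? I-1×I-2: cc|Cc
C/II-3 aff I-1×I-2: Cc
⇒ C over [I-1,I-2,II-1,II-2,II-3]: 2 consistent
H/I-1 aff ·: Hh
H/I-2 ? ·: hh|Hh
H/II-1 un I-1×I-2: hh
H/II-2 ? I-1×I-2: hh|Hh|HH
H/II-3 aff I-1×I-2: Hh|HH
⇒ H over [I-1,I-2,II-1,II-2,II-3]: 8 consistent
W/I-1 aff ·: Ww|WW
W/I-2 un ·: ww
W/II-1 aff I-1×I-2: Ww
W/II-2 ? I-1×I-2: ww|Ww
W/II-3 aff I-1×I-2: Ww
⇒ W over [I-1,I-2,II-1,II-2,II-3]: 3 consistent

II-2 ∈ {Cc HH Ww, Cc HH ww, Cc Hh Ww, Cc Hh ww, Cc hh Ww, Cc hh ww, cc HH Ww, cc HH ww, cc Hh Ww, cc Hh ww, cc hh Ww, cc hh ww}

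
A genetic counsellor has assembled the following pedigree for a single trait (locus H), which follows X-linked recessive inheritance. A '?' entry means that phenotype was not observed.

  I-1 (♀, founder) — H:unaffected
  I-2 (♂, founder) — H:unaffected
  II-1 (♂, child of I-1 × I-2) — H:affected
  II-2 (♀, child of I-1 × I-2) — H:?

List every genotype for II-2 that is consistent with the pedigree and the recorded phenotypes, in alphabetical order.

H/I-1 un ·: X^HX^h
H/I-2 un ·: X^HY
H/II-1 aff I-1×I-2: X^hY
H/II-2 ? I-1×I-2: X^HX^H|X^HX^h
⇒ H over [I-1,I-2,II-1,II-2]: 2 consistent

II-2 ∈ {X^HX^H, X^HX^h}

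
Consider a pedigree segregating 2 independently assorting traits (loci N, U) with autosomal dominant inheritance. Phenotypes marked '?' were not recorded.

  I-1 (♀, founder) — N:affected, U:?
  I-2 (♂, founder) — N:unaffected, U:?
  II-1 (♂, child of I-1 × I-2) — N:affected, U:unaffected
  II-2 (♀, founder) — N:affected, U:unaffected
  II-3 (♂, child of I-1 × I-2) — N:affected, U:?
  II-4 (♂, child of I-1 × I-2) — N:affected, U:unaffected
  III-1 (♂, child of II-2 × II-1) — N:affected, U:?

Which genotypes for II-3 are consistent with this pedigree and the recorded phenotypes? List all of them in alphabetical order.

II-3 ∈ {Nn UU, Nn Uu, Nn uu}

N/I-1 aff ·: Nn|NN
N/I-2 un ·: nn
N/II-1 aff I-1×I-2: Nn
N/II-2 aff ·: Nn|NN
N/II-3 aff I-1×I-2: Nn
N/II-4 aff I-1×I-2: Nn
N/III-1 aff II-2×II-1: Nn|NN
⇒ N over [I-1,I-2,II-1,II-2,II-3,II-4,III-1]: 8 consistent
U/I-1 ? ·: uu|Uu
U/I-2 ? ·: uu|Uu
U/II-1 un I-1×I-2: uu
U/II-2 un ·: uu
U/II-3 ? I-1×I-2: uu|Uu|UU
U/II-4 un I-1×I-2: uu
U/III-1 ? II-2×II-1: uu
⇒ U over [I-1,I-2,II-1,II-2,II-3,II-4,III-1]: 8 consistent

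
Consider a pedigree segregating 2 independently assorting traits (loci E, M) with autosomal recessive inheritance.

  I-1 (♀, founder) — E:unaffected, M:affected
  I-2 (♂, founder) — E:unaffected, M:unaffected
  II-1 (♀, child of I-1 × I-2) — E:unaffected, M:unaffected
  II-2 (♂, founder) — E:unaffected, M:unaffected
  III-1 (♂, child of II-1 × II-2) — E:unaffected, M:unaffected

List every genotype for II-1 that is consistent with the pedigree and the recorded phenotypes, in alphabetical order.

E/I-1 un ·: EE|Ee
E/I-2 un ·: EE|Ee
E/II-1 un I-1×I-2: EE|Ee
E/II-2 un ·: EE|Ee
E/III-1 un II-1×II-2: EE|Ee
⇒ E over [I-1,I-2,II-1,II-2,III-1]: 24 consistent
M/I-1 aff ·: mm
M/I-2 un ·: MM|Mm
M/II-1 un I-1×I-2: Mm
M/II-2 un ·: MM|Mm
M/III-1 un II-1×II-2: MM|Mm
⇒ M over [I-1,I-2,II-1,II-2,III-1]: 8 consistent

II-1 ∈ {EE Mm, Ee Mm}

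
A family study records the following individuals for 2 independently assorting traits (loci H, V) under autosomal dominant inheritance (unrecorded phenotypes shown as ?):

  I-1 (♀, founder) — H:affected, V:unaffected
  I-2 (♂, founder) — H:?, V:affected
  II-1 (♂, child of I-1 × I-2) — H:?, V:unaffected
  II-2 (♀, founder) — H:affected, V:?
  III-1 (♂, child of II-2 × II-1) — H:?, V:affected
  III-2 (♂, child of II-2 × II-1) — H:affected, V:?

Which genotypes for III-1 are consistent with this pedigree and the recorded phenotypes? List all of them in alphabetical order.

III-1 ∈ {HH Vv, Hh Vv, hh Vv}

H/I-1 aff ·: Hh|HH
H/I-2 ? ·: hh|Hh|HH
H/II-1 ? I-1×I-2: hh|Hh|HH
H/II-2 aff ·: Hh|HH
H/III-1 ? II-2×II-1: hh|Hh|HH
H/III-2 aff II-2×II-1: Hh|HH
⇒ H over [I-1,I-2,II-1,II-2,III-1,III-2]: 76 consistent
V/I-1 un ·: vv
V/I-2 aff ·: Vv
V/II-1 un I-1×I-2: vv
V/II-2 ? ·: Vv|VV
V/III-1 aff II-2×II-1: Vv
V/III-2 ? II-2×II-1: vv|Vv
⇒ V over [I-1,I-2,II-1,II-2,III-1,III-2]: 3 consistent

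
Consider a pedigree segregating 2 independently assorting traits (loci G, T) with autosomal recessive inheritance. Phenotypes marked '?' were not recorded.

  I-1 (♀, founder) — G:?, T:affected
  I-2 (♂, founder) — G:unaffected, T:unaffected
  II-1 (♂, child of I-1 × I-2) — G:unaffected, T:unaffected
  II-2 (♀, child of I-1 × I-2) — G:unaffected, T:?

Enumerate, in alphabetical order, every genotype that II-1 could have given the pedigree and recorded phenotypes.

G/I-1 ? ·: GG|Gg|gg
G/I-2 un ·: GG|Gg
G/II-1 un I-1×I-2: GG|Gg
G/II-2 un I-1×I-2: GG|Gg
⇒ G over [I-1,I-2,II-1,II-2]: 15 consistent
T/I-1 aff ·: tt
T/I-2 un ·: TT|Tt
T/II-1 un I-1×I-2: Tt
T/II-2 ? I-1×I-2: Tt|tt
⇒ T over [I-1,I-2,II-1,II-2]: 3 consistent

II-1 ∈ {GG Tt, Gg Tt}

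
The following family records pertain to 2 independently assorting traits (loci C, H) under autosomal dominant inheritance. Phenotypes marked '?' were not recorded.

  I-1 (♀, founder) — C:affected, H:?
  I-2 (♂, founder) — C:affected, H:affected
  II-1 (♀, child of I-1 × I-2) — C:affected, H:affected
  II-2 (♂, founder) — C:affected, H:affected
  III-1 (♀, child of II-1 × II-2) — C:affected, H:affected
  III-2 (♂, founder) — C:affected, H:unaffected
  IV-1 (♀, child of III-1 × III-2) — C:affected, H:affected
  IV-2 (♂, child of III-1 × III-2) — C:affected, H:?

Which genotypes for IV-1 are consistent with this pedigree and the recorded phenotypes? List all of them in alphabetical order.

C/I-1 aff ·: Cc|CC
C/I-2 aff ·: Cc|CC
C/II-1 aff I-1×I-2: Cc|CC
C/II-2 aff ·: Cc|CC
C/III-1 aff II-1×II-2: Cc|CC
C/III-2 aff ·: Cc|CC
C/IV-1 aff III-1×III-2: Cc|CC
C/IV-2 aff III-1×III-2: Cc|CC
⇒ C over [I-1,I-2,II-1,II-2,III-1,III-2,IV-1,IV-2]: 150 consistent
H/I-1 ? ·: hh|Hh|HH
H/I-2 aff ·: Hh|HH
H/II-1 aff I-1×I-2: Hh|HH
H/II-2 aff ·: Hh|HH
H/III-1 aff II-1×II-2: Hh|HH
H/III-2 un ·: hh
H/IV-1 aff III-1×III-2: Hh
H/IV-2 ? III-1×III-2: hh|Hh
⇒ H over [I-1,I-2,II-1,II-2,III-1,III-2,IV-1,IV-2]: 46 consistent

IV-1 ∈ {CC Hh, Cc Hh}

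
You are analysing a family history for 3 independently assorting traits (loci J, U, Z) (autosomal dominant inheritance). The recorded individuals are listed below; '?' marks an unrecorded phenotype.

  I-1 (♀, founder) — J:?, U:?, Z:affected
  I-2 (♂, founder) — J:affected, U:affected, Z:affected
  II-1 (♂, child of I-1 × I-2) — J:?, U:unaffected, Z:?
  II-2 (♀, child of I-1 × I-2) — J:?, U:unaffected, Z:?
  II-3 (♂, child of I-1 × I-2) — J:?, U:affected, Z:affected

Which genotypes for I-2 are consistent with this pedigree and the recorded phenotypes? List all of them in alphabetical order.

J/I-1 ? ·: jj|Jj|JJ
J/I-2 aff ·: Jj|JJ
J/II-1 ? I-1×I-2: jj|Jj|JJ
J/II-2 ? I-1×I-2: jj|Jj|JJ
J/II-3 ? I-1×I-2: jj|Jj|JJ
⇒ J over [I-1,I-2,II-1,II-2,II-3]: 53 consistent
U/I-1 ? ·: uu|Uu
U/I-2 aff ·: Uu
U/II-1 un I-1×I-2: uu
U/II-2 un I-1×I-2: uu
U/II-3 aff I-1×I-2: Uu|UU
⇒ U over [I-1,I-2,II-1,II-2,II-3]: 3 consistent
Z/I-1 aff ·: Zz|ZZ
Z/I-2 aff ·: Zz|ZZ
Z/II-1 ? I-1×I-2: zz|Zz|ZZ
Z/II-2 ? I-1×I-2: zz|Zz|ZZ
Z/II-3 aff I-1×I-2: Zz|ZZ
⇒ Z over [I-1,I-2,II-1,II-2,II-3]: 35 consistent

I-2 ∈ {JJ Uu ZZ, JJ Uu Zz, Jj Uu ZZ, Jj Uu Zz}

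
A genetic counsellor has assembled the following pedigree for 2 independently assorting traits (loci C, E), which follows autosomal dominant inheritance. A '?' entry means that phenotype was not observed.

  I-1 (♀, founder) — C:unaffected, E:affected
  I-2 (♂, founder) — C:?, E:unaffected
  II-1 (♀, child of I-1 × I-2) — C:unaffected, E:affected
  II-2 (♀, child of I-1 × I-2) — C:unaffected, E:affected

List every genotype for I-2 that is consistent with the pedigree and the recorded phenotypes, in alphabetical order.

C/I-1 un ·: cc
C/I-2 ? ·: cc|Cc
C/II-1 un I-1×I-2: cc
C/II-2 un I-1×I-2: cc
⇒ C over [I-1,I-2,II-1,II-2]: 2 consistent
E/I-1 aff ·: Ee|EE
E/I-2 un ·: ee
E/II-1 aff I-1×I-2: Ee
E/II-2 aff I-1×I-2: Ee
⇒ E over [I-1,I-2,II-1,II-2]: 2 consistent

I-2 ∈ {Cc ee, cc ee}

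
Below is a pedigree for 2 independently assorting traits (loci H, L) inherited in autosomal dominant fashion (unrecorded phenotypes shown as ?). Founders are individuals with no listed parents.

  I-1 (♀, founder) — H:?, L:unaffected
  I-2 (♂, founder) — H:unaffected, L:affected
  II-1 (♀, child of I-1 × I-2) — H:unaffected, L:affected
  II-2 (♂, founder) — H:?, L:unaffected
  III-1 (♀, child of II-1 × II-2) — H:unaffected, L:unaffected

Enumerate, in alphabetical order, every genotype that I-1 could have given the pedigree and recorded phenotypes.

I-1 ∈ {Hh ll, hh ll}

H/I-1 ? ·: hh|Hh
H/I-2 un ·: hh
H/II-1 un I-1×I-2: hh
H/II-2 ? ·: hh|Hh
H/III-1 un II-1×II-2: hh
⇒ H over [I-1,I-2,II-1,II-2,III-1]: 4 consistent
L/I-1 un ·: ll
L/I-2 aff ·: Ll|LL
L/II-1 aff I-1×I-2: Ll
L/II-2 un ·: ll
L/III-1 un II-1×II-2: ll
⇒ L over [I-1,I-2,II-1,II-2,III-1]: 2 consistent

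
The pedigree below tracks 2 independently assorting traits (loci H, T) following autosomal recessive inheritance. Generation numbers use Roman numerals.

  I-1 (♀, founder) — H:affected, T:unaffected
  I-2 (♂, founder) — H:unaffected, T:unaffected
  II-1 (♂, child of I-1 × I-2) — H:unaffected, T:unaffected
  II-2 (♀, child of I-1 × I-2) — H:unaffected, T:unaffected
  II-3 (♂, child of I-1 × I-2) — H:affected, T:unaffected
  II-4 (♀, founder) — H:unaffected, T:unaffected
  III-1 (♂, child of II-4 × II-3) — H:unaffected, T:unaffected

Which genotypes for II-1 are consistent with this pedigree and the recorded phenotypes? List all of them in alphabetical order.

II-1 ∈ {Hh TT, Hh Tt}

H/I-1 aff ·: hh
H/I-2 un ·: Hh
H/II-1 un I-1×I-2: Hh
H/II-2 un I-1×I-2: Hh
H/II-3 aff I-1×I-2: hh
H/II-4 un ·: HH|Hh
H/III-1 un II-4×II-3: Hh
⇒ H over [I-1,I-2,II-1,II-2,II-3,II-4,III-1]: 2 consistent
T/I-1 un ·: TT|Tt
T/I-2 un ·: TT|Tt
T/II-1 un I-1×I-2: TT|Tt
T/II-2 un I-1×I-2: TT|Tt
T/II-3 un I-1×I-2: TT|Tt
T/II-4 un ·: TT|Tt
T/III-1 un II-4×II-3: TT|Tt
⇒ T over [I-1,I-2,II-1,II-2,II-3,II-4,III-1]: 87 consistent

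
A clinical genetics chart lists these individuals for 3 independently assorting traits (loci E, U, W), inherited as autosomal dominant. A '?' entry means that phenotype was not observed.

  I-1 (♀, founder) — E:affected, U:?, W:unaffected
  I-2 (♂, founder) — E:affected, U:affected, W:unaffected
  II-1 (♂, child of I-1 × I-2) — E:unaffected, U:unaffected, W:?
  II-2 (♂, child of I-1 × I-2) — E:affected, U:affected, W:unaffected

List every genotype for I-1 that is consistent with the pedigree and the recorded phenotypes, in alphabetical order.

I-1 ∈ {Ee Uu ww, Ee uu ww}

E/I-1 aff ·: Ee
E/I-2 aff ·: Ee
E/II-1 un I-1×I-2: ee
E/II-2 aff I-1×I-2: Ee|EE
⇒ E over [I-1,I-2,II-1,II-2]: 2 consistent
U/I-1 ? ·: uu|Uu
U/I-2 aff ·: Uu
U/II-1 un I-1×I-2: uu
U/II-2 aff I-1×I-2: Uu|UU
⇒ U over [I-1,I-2,II-1,II-2]: 3 consistent
W/I-1 un ·: ww
W/I-2 un ·: ww
W/II-1 ? I-1×I-2: ww
W/II-2 un I-1×I-2: ww
⇒ W over [I-1,I-2,II-1,II-2]: 1 consistent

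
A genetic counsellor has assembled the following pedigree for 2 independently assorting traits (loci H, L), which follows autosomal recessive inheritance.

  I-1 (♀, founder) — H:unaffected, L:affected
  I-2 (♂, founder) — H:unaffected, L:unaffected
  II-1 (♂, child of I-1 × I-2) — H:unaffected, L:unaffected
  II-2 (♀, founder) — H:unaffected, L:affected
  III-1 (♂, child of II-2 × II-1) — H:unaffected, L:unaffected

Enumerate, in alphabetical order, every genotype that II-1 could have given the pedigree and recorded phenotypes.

II-1 ∈ {HH Ll, Hh Ll}

H/I-1 un ·: HH|Hh
H/I-2 un ·: HH|Hh
H/II-1 un I-1×I-2: HH|Hh
H/II-2 un ·: HH|Hh
H/III-1 un II-2×II-1: HH|Hh
⇒ H over [I-1,I-2,II-1,II-2,III-1]: 24 consistent
L/I-1 aff ·: ll
L/I-2 un ·: LL|Ll
L/II-1 un I-1×I-2: Ll
L/II-2 aff ·: ll
L/III-1 un II-2×II-1: Ll
⇒ L over [I-1,I-2,II-1,II-2,III-1]: 2 consistent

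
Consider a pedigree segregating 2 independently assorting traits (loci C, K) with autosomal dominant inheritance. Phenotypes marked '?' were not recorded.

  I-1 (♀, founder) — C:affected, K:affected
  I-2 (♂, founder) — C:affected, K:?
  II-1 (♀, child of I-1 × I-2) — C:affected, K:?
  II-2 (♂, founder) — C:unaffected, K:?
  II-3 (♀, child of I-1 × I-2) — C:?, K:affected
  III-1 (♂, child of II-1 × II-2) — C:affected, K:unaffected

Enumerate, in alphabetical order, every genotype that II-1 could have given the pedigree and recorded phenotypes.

II-1 ∈ {CC Kk, CC kk, Cc Kk, Cc kk}

C/I-1 aff ·: Cc|CC
C/I-2 aff ·: Cc|CC
C/II-1 aff I-1×I-2: Cc|CC
C/II-2 un ·: cc
C/II-3 ? I-1×I-2: cc|Cc|CC
C/III-1 aff II-1×II-2: Cc
⇒ C over [I-1,I-2,II-1,II-2,II-3,III-1]: 15 consistent
K/I-1 aff ·: Kk|KK
K/I-2 ? ·: kk|Kk|KK
K/II-1 ? I-1×I-2: kk|Kk
K/II-2 ? ·: kk|Kk
K/II-3 aff I-1×I-2: Kk|KK
K/III-1 un II-1×II-2: kk
⇒ K over [I-1,I-2,II-1,II-2,II-3,III-1]: 22 consistent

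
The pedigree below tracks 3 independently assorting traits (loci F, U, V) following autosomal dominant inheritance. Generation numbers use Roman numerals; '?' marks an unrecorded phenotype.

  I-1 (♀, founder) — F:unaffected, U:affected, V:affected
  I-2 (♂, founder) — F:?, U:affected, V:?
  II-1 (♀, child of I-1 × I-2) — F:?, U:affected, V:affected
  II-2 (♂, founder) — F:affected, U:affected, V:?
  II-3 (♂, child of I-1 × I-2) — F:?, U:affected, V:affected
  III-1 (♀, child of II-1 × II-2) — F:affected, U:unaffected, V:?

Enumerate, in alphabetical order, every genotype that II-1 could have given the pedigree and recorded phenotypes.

II-1 ∈ {Ff Uu VV, Ff Uu Vv, ff Uu VV, ff Uu Vv}

F/I-1 un ·: ff
F/I-2 ? ·: ff|Ff|FF
F/II-1 ? I-1×I-2: ff|Ff
F/II-2 aff ·: Ff|FF
F/II-3 ? I-1×I-2: ff|Ff
F/III-1 aff II-1×II-2: Ff|FF
⇒ F over [I-1,I-2,II-1,II-2,II-3,III-1]: 18 consistent
U/I-1 aff ·: Uu|UU
U/I-2 aff ·: Uu|UU
U/II-1 aff I-1×I-2: Uu
U/II-2 aff ·: Uu
U/II-3 aff I-1×I-2: Uu|UU
U/III-1 un II-1×II-2: uu
⇒ U over [I-1,I-2,II-1,II-2,II-3,III-1]: 6 consistent
V/I-1 aff ·: Vv|VV
V/I-2 ? ·: vv|Vv|VV
V/II-1 aff I-1×I-2: Vv|VV
V/II-2 ? ·: vv|Vv|VV
V/II-3 aff I-1×I-2: Vv|VV
V/III-1 ? II-1×II-2: vv|Vv|VV
⇒ V over [I-1,I-2,II-1,II-2,II-3,III-1]: 84 consistent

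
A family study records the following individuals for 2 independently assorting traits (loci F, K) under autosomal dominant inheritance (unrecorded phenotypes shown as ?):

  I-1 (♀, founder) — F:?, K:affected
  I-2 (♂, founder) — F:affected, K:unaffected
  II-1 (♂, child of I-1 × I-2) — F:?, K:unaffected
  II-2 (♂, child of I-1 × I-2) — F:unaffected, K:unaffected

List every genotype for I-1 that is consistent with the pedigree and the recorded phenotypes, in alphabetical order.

F/I-1 ? ·: ff|Ff
F/I-2 aff ·: Ff
F/II-1 ? I-1×I-2: ff|Ff|FF
F/II-2 un I-1×I-2: ff
⇒ F over [I-1,I-2,II-1,II-2]: 5 consistent
K/I-1 aff ·: Kk
K/I-2 un ·: kk
K/II-1 un I-1×I-2: kk
K/II-2 un I-1×I-2: kk
⇒ K over [I-1,I-2,II-1,II-2]: 1 consistent

I-1 ∈ {Ff Kk, ff Kk}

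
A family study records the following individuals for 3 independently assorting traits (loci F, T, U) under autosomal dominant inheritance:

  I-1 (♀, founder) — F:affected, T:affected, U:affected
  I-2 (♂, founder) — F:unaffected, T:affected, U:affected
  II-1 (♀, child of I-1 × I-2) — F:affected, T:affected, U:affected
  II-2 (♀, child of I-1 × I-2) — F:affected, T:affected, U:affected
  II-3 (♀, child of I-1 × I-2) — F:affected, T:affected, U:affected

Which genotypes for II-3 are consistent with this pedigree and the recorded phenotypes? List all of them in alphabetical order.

F/I-1 aff ·: Ff|FF
F/I-2 un ·: ff
F/II-1 aff I-1×I-2: Ff
F/II-2 aff I-1×I-2: Ff
F/II-3 aff I-1×I-2: Ff
⇒ F over [I-1,I-2,II-1,II-2,II-3]: 2 consistent
T/I-1 aff ·: Tt|TT
T/I-2 aff ·: Tt|TT
T/II-1 aff I-1×I-2: Tt|TT
T/II-2 aff I-1×I-2: Tt|TT
T/II-3 aff I-1×I-2: Tt|TT
⇒ T over [I-1,I-2,II-1,II-2,II-3]: 25 consistent
U/I-1 aff ·: Uu|UU
U/I-2 aff ·: Uu|UU
U/II-1 aff I-1×I-2: Uu|UU
U/II-2 aff I-1×I-2: Uu|UU
U/II-3 aff I-1×I-2: Uu|UU
⇒ U over [I-1,I-2,II-1,II-2,II-3]: 25 consistent

II-3 ∈ {Ff TT UU, Ff TT Uu, Ff Tt UU, Ff Tt Uu}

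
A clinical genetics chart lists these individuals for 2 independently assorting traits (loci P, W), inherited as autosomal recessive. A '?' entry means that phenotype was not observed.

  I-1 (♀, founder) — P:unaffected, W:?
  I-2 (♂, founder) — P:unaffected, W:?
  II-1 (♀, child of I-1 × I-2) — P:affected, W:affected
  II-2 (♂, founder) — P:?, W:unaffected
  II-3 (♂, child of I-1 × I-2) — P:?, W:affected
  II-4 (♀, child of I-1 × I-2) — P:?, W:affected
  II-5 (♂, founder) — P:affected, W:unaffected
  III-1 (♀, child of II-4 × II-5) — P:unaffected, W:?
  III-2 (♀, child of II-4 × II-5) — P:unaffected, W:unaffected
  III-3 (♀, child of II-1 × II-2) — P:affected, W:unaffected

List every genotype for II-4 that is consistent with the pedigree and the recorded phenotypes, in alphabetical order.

II-4 ∈ {PP ww, Pp ww}

P/I-1 un ·: Pp
P/I-2 un ·: Pp
P/II-1 aff I-1×I-2: pp
P/II-2 ? ·: Pp|pp
P/II-3 ? I-1×I-2: PP|Pp|pp
P/II-4 ? I-1×I-2: PP|Pp
P/II-5 aff ·: pp
P/III-1 un II-4×II-5: Pp
P/III-2 un II-4×II-5: Pp
P/III-3 aff II-1×II-2: pp
⇒ P over [I-1,I-2,II-1,II-2,II-3,II-4,II-5,III-1,III-2,III-3]: 12 consistent
W/I-1 ? ·: Ww|ww
W/I-2 ? ·: Ww|ww
W/II-1 aff I-1×I-2: ww
W/II-2 un ·: WW|Ww
W/II-3 aff I-1×I-2: ww
W/II-4 aff I-1×I-2: ww
W/II-5 un ·: WW|Ww
W/III-1 ? II-4×II-5: Ww|ww
W/III-2 un II-4×II-5: Ww
W/III-3 un II-1×II-2: Ww
⇒ W over [I-1,I-2,II-1,II-2,II-3,II-4,II-5,III-1,III-2,III-3]: 24 consistent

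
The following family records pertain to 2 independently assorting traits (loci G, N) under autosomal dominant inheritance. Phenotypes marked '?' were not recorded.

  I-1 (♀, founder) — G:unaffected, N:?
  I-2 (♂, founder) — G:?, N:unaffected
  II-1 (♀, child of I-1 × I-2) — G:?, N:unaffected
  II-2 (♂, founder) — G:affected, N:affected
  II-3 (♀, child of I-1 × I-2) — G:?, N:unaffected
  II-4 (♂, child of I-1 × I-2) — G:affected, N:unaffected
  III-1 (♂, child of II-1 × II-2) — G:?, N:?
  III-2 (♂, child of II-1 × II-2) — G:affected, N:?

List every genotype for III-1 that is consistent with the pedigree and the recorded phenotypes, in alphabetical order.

III-1 ∈ {GG Nn, GG nn, Gg Nn, Gg nn, gg Nn, gg nn}

G/I-1 un ·: gg
G/I-2 ? ·: Gg|GG
G/II-1 ? I-1×I-2: gg|Gg
G/II-2 aff ·: Gg|GG
G/II-3 ? I-1×I-2: gg|Gg
G/II-4 aff I-1×I-2: Gg
G/III-1 ? II-1×II-2: gg|Gg|GG
G/III-2 aff II-1×II-2: Gg|GG
⇒ G over [I-1,I-2,II-1,II-2,II-3,II-4,III-1,III-2]: 36 consistent
N/I-1 ? ·: nn|Nn
N/I-2 un ·: nn
N/II-1 un I-1×I-2: nn
N/II-2 aff ·: Nn|NN
N/II-3 un I-1×I-2: nn
N/II-4 un I-1×I-2: nn
N/III-1 ? II-1×II-2: nn|Nn
N/III-2 ? II-1×II-2: nn|Nn
⇒ N over [I-1,I-2,II-1,II-2,II-3,II-4,III-1,III-2]: 10 consistent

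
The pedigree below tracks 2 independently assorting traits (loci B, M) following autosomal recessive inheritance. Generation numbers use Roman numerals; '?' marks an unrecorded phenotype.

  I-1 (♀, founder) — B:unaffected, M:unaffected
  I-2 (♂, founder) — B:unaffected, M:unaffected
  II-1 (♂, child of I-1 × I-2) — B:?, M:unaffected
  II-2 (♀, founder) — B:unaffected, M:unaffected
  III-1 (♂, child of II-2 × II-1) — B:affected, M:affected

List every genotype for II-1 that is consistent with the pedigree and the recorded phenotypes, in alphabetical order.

B/I-1 un ·: BB|Bb
B/I-2 un ·: BB|Bb
B/II-1 ? I-1×I-2: Bb|bb
B/II-2 un ·: Bb
B/III-1 aff II-2×II-1: bb
⇒ B over [I-1,I-2,II-1,II-2,III-1]: 4 consistent
M/I-1 un ·: MM|Mm
M/I-2 un ·: MM|Mm
M/II-1 un I-1×I-2: Mm
M/II-2 un ·: Mm
M/III-1 aff II-2×II-1: mm
⇒ M over [I-1,I-2,II-1,II-2,III-1]: 3 consistent

II-1 ∈ {Bb Mm, bb Mm}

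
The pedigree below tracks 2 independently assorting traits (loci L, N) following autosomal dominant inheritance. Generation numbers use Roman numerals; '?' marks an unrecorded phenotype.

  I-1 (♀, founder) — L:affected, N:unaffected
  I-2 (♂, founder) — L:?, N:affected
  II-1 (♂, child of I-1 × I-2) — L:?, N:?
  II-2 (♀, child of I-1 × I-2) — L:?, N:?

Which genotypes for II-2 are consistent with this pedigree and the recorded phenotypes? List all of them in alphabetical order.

L/I-1 aff ·: Ll|LL
L/I-2 ? ·: ll|Ll|LL
L/II-1 ? I-1×I-2: ll|Ll|LL
L/II-2 ? I-1×I-2: ll|Ll|LL
⇒ L over [I-1,I-2,II-1,II-2]: 23 consistent
N/I-1 un ·: nn
N/I-2 aff ·: Nn|NN
N/II-1 ? I-1×I-2: nn|Nn
N/II-2 ? I-1×I-2: nn|Nn
⇒ N over [I-1,I-2,II-1,II-2]: 5 consistent

II-2 ∈ {LL Nn, LL nn, Ll Nn, Ll nn, ll Nn, ll nn}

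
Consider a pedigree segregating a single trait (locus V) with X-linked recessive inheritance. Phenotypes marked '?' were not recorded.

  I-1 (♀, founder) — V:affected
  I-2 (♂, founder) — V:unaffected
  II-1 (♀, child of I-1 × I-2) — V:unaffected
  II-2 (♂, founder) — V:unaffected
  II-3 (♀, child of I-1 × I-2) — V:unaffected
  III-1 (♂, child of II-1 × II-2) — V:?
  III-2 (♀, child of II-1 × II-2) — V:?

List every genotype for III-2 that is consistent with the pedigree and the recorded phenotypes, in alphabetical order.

III-2 ∈ {X^VX^V, X^VX^v}

V/I-1 aff ·: X^vX^v
V/I-2 un ·: X^VY
V/II-1 un I-1×I-2: X^VX^v
V/II-2 un ·: X^VY
V/II-3 un I-1×I-2: X^VX^v
V/III-1 ? II-1×II-2: X^VY|X^vY
V/III-2 ? II-1×II-2: X^VX^V|X^VX^v
⇒ V over [I-1,I-2,II-1,II-2,II-3,III-1,III-2]: 4 consistent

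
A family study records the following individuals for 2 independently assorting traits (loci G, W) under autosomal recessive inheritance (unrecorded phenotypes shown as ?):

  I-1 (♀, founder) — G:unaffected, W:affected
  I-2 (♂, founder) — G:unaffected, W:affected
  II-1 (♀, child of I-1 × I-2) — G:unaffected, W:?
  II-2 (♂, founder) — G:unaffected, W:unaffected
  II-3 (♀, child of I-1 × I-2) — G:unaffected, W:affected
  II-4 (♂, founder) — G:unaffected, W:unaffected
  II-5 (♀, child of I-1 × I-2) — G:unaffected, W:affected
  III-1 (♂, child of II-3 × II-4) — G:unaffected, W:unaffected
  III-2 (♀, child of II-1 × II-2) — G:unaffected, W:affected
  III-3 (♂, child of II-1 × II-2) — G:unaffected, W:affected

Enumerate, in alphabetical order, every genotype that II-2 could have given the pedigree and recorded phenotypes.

G/I-1 un ·: GG|Gg
G/I-2 un ·: GG|Gg
G/II-1 un I-1×I-2: GG|Gg
G/II-2 un ·: GG|Gg
G/II-3 un I-1×I-2: GG|Gg
G/II-4 un ·: GG|Gg
G/II-5 un I-1×I-2: GG|Gg
G/III-1 un II-3×II-4: GG|Gg
G/III-2 un II-1×II-2: GG|Gg
G/III-3 un II-1×II-2: GG|Gg
⇒ G over [I-1,I-2,II-1,II-2,II-3,II-4,II-5,III-1,III-2,III-3]: 561 consistent
W/I-1 aff ·: ww
W/I-2 aff ·: ww
W/II-1 ? I-1×I-2: ww
W/II-2 un ·: Ww
W/II-3 aff I-1×I-2: ww
W/II-4 un ·: WW|Ww
W/II-5 aff I-1×I-2: ww
W/III-1 un II-3×II-4: Ww
W/III-2 aff II-1×II-2: ww
W/III-3 aff II-1×II-2: ww
⇒ W over [I-1,I-2,II-1,II-2,II-3,II-4,II-5,III-1,III-2,III-3]: 2 consistent

II-2 ∈ {GG Ww, Gg Ww}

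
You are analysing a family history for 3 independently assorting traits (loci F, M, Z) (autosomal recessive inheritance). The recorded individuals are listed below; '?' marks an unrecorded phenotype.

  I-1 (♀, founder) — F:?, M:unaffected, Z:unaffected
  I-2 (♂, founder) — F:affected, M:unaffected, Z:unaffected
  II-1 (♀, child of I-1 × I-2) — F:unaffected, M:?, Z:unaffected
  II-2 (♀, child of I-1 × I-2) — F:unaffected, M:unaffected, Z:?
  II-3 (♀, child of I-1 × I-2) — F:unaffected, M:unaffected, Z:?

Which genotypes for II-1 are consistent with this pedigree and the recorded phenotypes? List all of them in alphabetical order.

F/I-1 ? ·: FF|Ff
F/I-2 aff ·: ff
F/II-1 un I-1×I-2: Ff
F/II-2 un I-1×I-2: Ff
F/II-3 un I-1×I-2: Ff
⇒ F over [I-1,I-2,II-1,II-2,II-3]: 2 consistent
M/I-1 un ·: MM|Mm
M/I-2 un ·: MM|Mm
M/II-1 ? I-1×I-2: MM|Mm|mm
M/II-2 un I-1×I-2: MM|Mm
M/II-3 un I-1×I-2: MM|Mm
⇒ M over [I-1,I-2,II-1,II-2,II-3]: 29 consistent
Z/I-1 un ·: ZZ|Zz
Z/I-2 un ·: ZZ|Zz
Z/II-1 un I-1×I-2: ZZ|Zz
Z/II-2 ? I-1×I-2: ZZ|Zz|zz
Z/II-3 ? I-1×I-2: ZZ|Zz|zz
⇒ Z over [I-1,I-2,II-1,II-2,II-3]: 35 consistent

II-1 ∈ {Ff MM ZZ, Ff MM Zz, Ff Mm ZZ, Ff Mm Zz, Ff mm ZZ, Ff mm Zz}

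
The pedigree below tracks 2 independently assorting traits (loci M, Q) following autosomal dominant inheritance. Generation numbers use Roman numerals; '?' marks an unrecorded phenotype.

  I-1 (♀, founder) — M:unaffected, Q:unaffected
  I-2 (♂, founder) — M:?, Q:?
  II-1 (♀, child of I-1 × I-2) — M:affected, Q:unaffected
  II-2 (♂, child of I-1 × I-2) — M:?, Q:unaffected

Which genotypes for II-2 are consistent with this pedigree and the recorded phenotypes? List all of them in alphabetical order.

M/I-1 un ·: mm
M/I-2 ? ·: Mm|MM
M/II-1 aff I-1×I-2: Mm
M/II-2 ? I-1×I-2: mm|Mm
⇒ M over [I-1,I-2,II-1,II-2]: 3 consistent
Q/I-1 un ·: qq
Q/I-2 ? ·: qq|Qq
Q/II-1 un I-1×I-2: qq
Q/II-2 un I-1×I-2: qq
⇒ Q over [I-1,I-2,II-1,II-2]: 2 consistent

II-2 ∈ {Mm qq, mm qq}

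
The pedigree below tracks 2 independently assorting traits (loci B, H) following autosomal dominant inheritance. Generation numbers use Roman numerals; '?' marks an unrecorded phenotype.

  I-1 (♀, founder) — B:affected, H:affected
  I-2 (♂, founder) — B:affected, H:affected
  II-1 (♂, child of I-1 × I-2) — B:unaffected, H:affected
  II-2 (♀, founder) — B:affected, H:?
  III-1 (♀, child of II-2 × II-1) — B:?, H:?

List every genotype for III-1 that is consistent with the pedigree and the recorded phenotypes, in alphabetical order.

B/I-1 aff ·: Bb
B/I-2 aff ·: Bb
B/II-1 un I-1×I-2: bb
B/II-2 aff ·: Bb|BB
B/III-1 ? II-2×II-1: bb|Bb
⇒ B over [I-1,I-2,II-1,II-2,III-1]: 3 consistent
H/I-1 aff ·: Hh|HH
H/I-2 aff ·: Hh|HH
H/II-1 aff I-1×I-2: Hh|HH
H/II-2 ? ·: hh|Hh|HH
H/III-1 ? II-2×II-1: hh|Hh|HH
⇒ H over [I-1,I-2,II-1,II-2,III-1]: 37 consistent

III-1 ∈ {Bb HH, Bb Hh, Bb hh, bb HH, bb Hh, bb hh}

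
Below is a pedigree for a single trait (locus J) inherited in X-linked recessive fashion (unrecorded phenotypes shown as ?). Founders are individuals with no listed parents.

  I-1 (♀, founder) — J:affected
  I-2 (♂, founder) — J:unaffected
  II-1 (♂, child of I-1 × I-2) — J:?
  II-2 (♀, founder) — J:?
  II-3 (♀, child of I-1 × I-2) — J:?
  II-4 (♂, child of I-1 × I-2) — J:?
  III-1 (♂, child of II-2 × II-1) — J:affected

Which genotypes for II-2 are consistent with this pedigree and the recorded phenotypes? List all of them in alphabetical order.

II-2 ∈ {X^JX^j, X^jX^j}

J/I-1 aff ·: X^jX^j
J/I-2 un ·: X^JY
J/II-1 ? I-1×I-2: X^jY
J/II-2 ? ·: X^JX^j|X^jX^j
J/II-3 ? I-1×I-2: X^JX^j
J/II-4 ? I-1×I-2: X^jY
J/III-1 aff II-2×II-1: X^jY
⇒ J over [I-1,I-2,II-1,II-2,II-3,II-4,III-1]: 2 consistent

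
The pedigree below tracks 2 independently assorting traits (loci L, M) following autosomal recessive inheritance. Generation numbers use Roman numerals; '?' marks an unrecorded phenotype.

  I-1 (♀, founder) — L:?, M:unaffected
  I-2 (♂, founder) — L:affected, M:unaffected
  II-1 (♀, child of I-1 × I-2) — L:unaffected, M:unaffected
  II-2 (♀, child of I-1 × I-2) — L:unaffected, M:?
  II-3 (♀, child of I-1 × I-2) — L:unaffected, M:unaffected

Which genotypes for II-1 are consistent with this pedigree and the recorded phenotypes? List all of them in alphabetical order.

II-1 ∈ {Ll MM, Ll Mm}

L/I-1 ? ·: LL|Ll
L/I-2 aff ·: ll
L/II-1 un I-1×I-2: Ll
L/II-2 un I-1×I-2: Ll
L/II-3 un I-1×I-2: Ll
⇒ L over [I-1,I-2,II-1,II-2,II-3]: 2 consistent
M/I-1 un ·: MM|Mm
M/I-2 un ·: MM|Mm
M/II-1 un I-1×I-2: MM|Mm
M/II-2 ? I-1×I-2: MM|Mm|mm
M/II-3 un I-1×I-2: MM|Mm
⇒ M over [I-1,I-2,II-1,II-2,II-3]: 29 consistent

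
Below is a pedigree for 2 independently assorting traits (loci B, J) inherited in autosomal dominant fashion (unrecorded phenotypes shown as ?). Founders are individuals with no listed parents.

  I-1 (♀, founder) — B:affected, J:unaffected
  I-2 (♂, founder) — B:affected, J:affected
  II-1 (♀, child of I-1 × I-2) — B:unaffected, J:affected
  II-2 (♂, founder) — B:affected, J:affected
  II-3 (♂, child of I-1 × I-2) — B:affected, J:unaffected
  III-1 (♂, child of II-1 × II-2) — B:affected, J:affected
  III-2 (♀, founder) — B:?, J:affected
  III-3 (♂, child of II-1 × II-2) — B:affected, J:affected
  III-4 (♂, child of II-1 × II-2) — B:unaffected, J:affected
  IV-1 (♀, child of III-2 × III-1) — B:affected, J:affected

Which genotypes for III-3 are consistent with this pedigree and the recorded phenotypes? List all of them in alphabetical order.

III-3 ∈ {Bb JJ, Bb Jj}

B/I-1 aff ·: Bb
B/I-2 aff ·: Bb
B/II-1 un I-1×I-2: bb
B/II-2 aff ·: Bb
B/II-3 aff I-1×I-2: Bb|BB
B/III-1 aff II-1×II-2: Bb
B/III-2 ? ·: bb|Bb|BB
B/III-3 aff II-1×II-2: Bb
B/III-4 un II-1×II-2: bb
B/IV-1 aff III-2×III-1: Bb|BB
⇒ B over [I-1,I-2,II-1,II-2,II-3,III-1,III-2,III-3,III-4,IV-1]: 10 consistent
J/I-1 un ·: jj
J/I-2 aff ·: Jj
J/II-1 aff I-1×I-2: Jj
J/II-2 aff ·: Jj|JJ
J/II-3 un I-1×I-2: jj
J/III-1 aff II-1×II-2: Jj|JJ
J/III-2 aff ·: Jj|JJ
J/III-3 aff II-1×II-2: Jj|JJ
J/III-4 aff II-1×II-2: Jj|JJ
J/IV-1 aff III-2×III-1: Jj|JJ
⇒ J over [I-1,I-2,II-1,II-2,II-3,III-1,III-2,III-3,III-4,IV-1]: 56 consistent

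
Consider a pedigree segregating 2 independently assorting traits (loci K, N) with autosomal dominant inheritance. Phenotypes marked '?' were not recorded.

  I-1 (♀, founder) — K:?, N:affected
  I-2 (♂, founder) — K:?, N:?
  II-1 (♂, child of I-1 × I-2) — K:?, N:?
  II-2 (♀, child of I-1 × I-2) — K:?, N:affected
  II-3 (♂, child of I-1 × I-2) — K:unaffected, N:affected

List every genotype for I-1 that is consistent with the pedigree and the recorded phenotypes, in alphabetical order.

I-1 ∈ {Kk NN, Kk Nn, kk NN, kk Nn}

K/I-1 ? ·: kk|Kk
K/I-2 ? ·: kk|Kk
K/II-1 ? I-1×I-2: kk|Kk|KK
K/II-2 ? I-1×I-2: kk|Kk|KK
K/II-3 un I-1×I-2: kk
⇒ K over [I-1,I-2,II-1,II-2,II-3]: 18 consistent
N/I-1 aff ·: Nn|NN
N/I-2 ? ·: nn|Nn|NN
N/II-1 ? I-1×I-2: nn|Nn|NN
N/II-2 aff I-1×I-2: Nn|NN
N/II-3 aff I-1×I-2: Nn|NN
⇒ N over [I-1,I-2,II-1,II-2,II-3]: 32 consistent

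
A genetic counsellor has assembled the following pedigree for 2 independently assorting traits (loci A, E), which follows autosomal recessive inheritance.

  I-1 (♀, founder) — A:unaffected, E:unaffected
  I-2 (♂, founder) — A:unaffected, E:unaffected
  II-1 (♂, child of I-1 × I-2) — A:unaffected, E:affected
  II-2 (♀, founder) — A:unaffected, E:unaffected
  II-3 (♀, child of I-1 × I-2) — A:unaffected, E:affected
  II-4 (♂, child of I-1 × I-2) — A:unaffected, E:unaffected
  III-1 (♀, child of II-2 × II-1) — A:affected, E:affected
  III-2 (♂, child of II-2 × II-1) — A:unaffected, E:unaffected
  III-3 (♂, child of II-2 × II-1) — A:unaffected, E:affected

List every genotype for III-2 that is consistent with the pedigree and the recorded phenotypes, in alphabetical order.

III-2 ∈ {AA Ee, Aa Ee}

A/I-1 un ·: AA|Aa
A/I-2 un ·: AA|Aa
A/II-1 un I-1×I-2: Aa
A/II-2 un ·: Aa
A/II-3 un I-1×I-2: AA|Aa
A/II-4 un I-1×I-2: AA|Aa
A/III-1 aff II-2×II-1: aa
A/III-2 un II-2×II-1: AA|Aa
A/III-3 un II-2×II-1: AA|Aa
⇒ A over [I-1,I-2,II-1,II-2,II-3,II-4,III-1,III-2,III-3]: 48 consistent
E/I-1 un ·: Ee
E/I-2 un ·: Ee
E/II-1 aff I-1×I-2: ee
E/II-2 un ·: Ee
E/II-3 aff I-1×I-2: ee
E/II-4 un I-1×I-2: EE|Ee
E/III-1 aff II-2×II-1: ee
E/III-2 un II-2×II-1: Ee
E/III-3 aff II-2×II-1: ee
⇒ E over [I-1,I-2,II-1,II-2,II-3,II-4,III-1,III-2,III-3]: 2 consistent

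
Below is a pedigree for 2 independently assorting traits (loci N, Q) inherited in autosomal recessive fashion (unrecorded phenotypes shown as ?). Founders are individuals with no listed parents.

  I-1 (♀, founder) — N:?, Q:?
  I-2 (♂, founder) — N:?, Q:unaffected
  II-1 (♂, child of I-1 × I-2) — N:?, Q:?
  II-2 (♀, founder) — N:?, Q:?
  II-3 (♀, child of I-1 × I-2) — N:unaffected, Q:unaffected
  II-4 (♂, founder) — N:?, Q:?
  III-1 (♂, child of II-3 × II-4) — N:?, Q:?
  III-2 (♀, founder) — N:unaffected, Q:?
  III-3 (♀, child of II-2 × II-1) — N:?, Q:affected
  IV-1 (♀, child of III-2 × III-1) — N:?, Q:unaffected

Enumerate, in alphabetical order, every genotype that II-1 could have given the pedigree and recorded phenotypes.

II-1 ∈ {NN Qq, NN qq, Nn Qq, Nn qq, nn Qq, nn qq}

N/I-1 ? ·: NN|Nn|nn
N/I-2 ? ·: NN|Nn|nn
N/II-1 ? I-1×I-2: NN|Nn|nn
N/II-2 ? ·: NN|Nn|nn
N/II-3 un I-1×I-2: NN|Nn
N/II-4 ? ·: NN|Nn|nn
N/III-1 ? II-3×II-4: NN|Nn|nn
N/III-2 un ·: NN|Nn
N/III-3 ? II-2×II-1: NN|Nn|nn
N/IV-1 ? III-2×III-1: NN|Nn|nn
⇒ N over [I-1,I-2,II-1,II-2,II-3,II-4,III-1,III-2,III-3,IV-1]: 2627 consistent
Q/I-1 ? ·: QQ|Qq|qq
Q/I-2 un ·: QQ|Qq
Q/II-1 ? I-1×I-2: Qq|qq
Q/II-2 ? ·: Qq|qq
Q/II-3 un I-1×I-2: QQ|Qq
Q/II-4 ? ·: QQ|Qq|qq
Q/III-1 ? II-3×II-4: QQ|Qq|qq
Q/III-2 ? ·: QQ|Qq|qq
Q/III-3 aff II-2×II-1: qq
Q/IV-1 un III-2×III-1: QQ|Qq
⇒ Q over [I-1,I-2,II-1,II-2,II-3,II-4,III-1,III-2,III-3,IV-1]: 522 consistent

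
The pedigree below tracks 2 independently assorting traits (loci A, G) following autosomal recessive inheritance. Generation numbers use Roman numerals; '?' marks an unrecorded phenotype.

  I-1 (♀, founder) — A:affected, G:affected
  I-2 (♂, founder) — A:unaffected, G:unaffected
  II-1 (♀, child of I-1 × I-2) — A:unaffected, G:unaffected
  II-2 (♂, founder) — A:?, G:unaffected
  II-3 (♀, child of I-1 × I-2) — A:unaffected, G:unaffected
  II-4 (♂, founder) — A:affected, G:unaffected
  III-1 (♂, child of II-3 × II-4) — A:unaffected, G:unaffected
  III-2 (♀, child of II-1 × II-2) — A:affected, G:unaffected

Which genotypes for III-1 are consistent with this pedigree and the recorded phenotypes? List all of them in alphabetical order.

A/I-1 aff ·: aa
A/I-2 un ·: AA|Aa
A/II-1 un I-1×I-2: Aa
A/II-2 ? ·: Aa|aa
A/II-3 un I-1×I-2: Aa
A/II-4 aff ·: aa
A/III-1 un II-3×II-4: Aa
A/III-2 aff II-1×II-2: aa
⇒ A over [I-1,I-2,II-1,II-2,II-3,II-4,III-1,III-2]: 4 consistent
G/I-1 aff ·: gg
G/I-2 un ·: GG|Gg
G/II-1 un I-1×I-2: Gg
G/II-2 un ·: GG|Gg
G/II-3 un I-1×I-2: Gg
G/II-4 un ·: GG|Gg
G/III-1 un II-3×II-4: GG|Gg
G/III-2 un II-1×II-2: GG|Gg
⇒ G over [I-1,I-2,II-1,II-2,II-3,II-4,III-1,III-2]: 32 consistent

III-1 ∈ {Aa GG, Aa Gg}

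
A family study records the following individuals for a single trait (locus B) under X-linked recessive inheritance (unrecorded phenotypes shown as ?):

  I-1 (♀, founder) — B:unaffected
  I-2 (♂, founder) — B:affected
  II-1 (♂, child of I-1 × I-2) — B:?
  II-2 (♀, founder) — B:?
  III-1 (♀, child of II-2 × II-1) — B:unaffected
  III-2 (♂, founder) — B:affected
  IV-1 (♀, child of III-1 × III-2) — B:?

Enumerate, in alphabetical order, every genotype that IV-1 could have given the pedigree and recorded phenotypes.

IV-1 ∈ {X^BX^b, X^bX^b}

B/I-1 un ·: X^BX^B|X^BX^b
B/I-2 aff ·: X^bY
B/II-1 ? I-1×I-2: X^BY|X^bY
B/II-2 ? ·: X^BX^B|X^BX^b|X^bX^b
B/III-1 un II-2×II-1: X^BX^B|X^BX^b
B/III-2 aff ·: X^bY
B/IV-1 ? III-1×III-2: X^BX^b|X^bX^b
⇒ B over [I-1,I-2,II-1,II-2,III-1,III-2,IV-1]: 16 consistent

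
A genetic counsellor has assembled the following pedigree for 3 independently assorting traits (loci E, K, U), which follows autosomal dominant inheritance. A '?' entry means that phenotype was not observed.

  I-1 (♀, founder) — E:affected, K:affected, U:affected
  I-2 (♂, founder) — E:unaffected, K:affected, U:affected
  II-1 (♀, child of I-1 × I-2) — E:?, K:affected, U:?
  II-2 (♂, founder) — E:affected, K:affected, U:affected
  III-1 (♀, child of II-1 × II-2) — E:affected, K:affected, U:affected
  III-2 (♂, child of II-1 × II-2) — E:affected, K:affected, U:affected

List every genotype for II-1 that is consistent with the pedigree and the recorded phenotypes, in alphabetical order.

II-1 ∈ {Ee KK UU, Ee KK Uu, Ee KK uu, Ee Kk UU, Ee Kk Uu, Ee Kk uu, ee KK UU, ee KK Uu, ee KK uu, ee Kk UU, ee Kk Uu, ee Kk uu}

E/I-1 aff ·: Ee|EE
E/I-2 un ·: ee
E/II-1 ? I-1×I-2: ee|Ee
E/II-2 aff ·: Ee|EE
E/III-1 aff II-1×II-2: Ee|EE
E/III-2 aff II-1×II-2: Ee|EE
⇒ E over [I-1,I-2,II-1,II-2,III-1,III-2]: 18 consistent
K/I-1 aff ·: Kk|KK
K/I-2 aff ·: Kk|KK
K/II-1 aff I-1×I-2: Kk|KK
K/II-2 aff ·: Kk|KK
K/III-1 aff II-1×II-2: Kk|KK
K/III-2 aff II-1×II-2: Kk|KK
⇒ K over [I-1,I-2,II-1,II-2,III-1,III-2]: 44 consistent
U/I-1 aff ·: Uu|UU
U/I-2 aff ·: Uu|UU
U/II-1 ? I-1×I-2: uu|Uu|UU
U/II-2 aff ·: Uu|UU
U/III-1 aff II-1×II-2: Uu|UU
U/III-2 aff II-1×II-2: Uu|UU
⇒ U over [I-1,I-2,II-1,II-2,III-1,III-2]: 46 consistent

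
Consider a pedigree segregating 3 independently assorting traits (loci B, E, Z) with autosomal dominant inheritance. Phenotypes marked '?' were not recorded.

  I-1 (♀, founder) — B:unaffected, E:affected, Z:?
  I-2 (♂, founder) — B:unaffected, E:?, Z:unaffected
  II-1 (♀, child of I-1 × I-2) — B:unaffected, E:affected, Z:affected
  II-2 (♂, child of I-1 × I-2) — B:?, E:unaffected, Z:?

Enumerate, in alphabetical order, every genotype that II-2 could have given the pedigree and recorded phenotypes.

B/I-1 un ·: bb
B/I-2 un ·: bb
B/II-1 un I-1×I-2: bb
B/II-2 ? I-1×I-2: bb
⇒ B over [I-1,I-2,II-1,II-2]: 1 consistent
E/I-1 aff ·: Ee
E/I-2 ? ·: ee|Ee
E/II-1 aff I-1×I-2: Ee|EE
E/II-2 un I-1×I-2: ee
⇒ E over [I-1,I-2,II-1,II-2]: 3 consistent
Z/I-1 ? ·: Zz|ZZ
Z/I-2 un ·: zz
Z/II-1 aff I-1×I-2: Zz
Z/II-2 ? I-1×I-2: zz|Zz
⇒ Z over [I-1,I-2,II-1,II-2]: 3 consistent

II-2 ∈ {bb ee Zz, bb ee zz}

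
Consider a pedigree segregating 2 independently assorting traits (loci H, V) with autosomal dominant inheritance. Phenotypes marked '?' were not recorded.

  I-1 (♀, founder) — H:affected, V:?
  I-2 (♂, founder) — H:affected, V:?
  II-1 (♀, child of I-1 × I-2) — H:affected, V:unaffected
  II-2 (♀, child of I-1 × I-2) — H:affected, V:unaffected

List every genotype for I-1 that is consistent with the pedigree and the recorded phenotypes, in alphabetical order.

I-1 ∈ {HH Vv, HH vv, Hh Vv, Hh vv}

H/I-1 aff ·: Hh|HH
H/I-2 aff ·: Hh|HH
H/II-1 aff I-1×I-2: Hh|HH
H/II-2 aff I-1×I-2: Hh|HH
⇒ H over [I-1,I-2,II-1,II-2]: 13 consistent
V/I-1 ? ·: vv|Vv
V/I-2 ? ·: vv|Vv
V/II-1 un I-1×I-2: vv
V/II-2 un I-1×I-2: vv
⇒ V over [I-1,I-2,II-1,II-2]: 4 consistent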